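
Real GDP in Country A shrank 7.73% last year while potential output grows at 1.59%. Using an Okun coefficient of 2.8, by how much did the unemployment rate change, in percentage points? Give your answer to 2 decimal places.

Growth-rate Okun's law: g_Y = g_Y* - β × Δu, so Δu = (g_Y* - g_Y)/β.
Δu = (1.59 + 7.73)/2.8 = 9.32/2.8 = 3.33 percentage points.

3.33 percentage points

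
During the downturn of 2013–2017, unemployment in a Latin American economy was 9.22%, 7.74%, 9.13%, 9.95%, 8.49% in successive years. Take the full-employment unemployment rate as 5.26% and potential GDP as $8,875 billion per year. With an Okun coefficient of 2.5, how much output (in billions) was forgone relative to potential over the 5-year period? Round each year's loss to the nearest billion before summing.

$4,046 billion

Year 2013: gap = -2.5 × (9.22 - 5.26) = -9.9%, loss ≈ 8875 × 9.9/100 ≈ 879.
Year 2014: gap = -2.5 × (7.74 - 5.26) = -6.2%, loss ≈ 8875 × 6.2/100 ≈ 550.
Year 2015: gap = -2.5 × (9.13 - 5.26) = -9.675%, loss ≈ 8875 × 9.675/100 ≈ 859.
Year 2016: gap = -2.5 × (9.95 - 5.26) = -11.725%, loss ≈ 8875 × 11.725/100 ≈ 1041.
Year 2017: gap = -2.5 × (8.49 - 5.26) = -8.075%, loss ≈ 8875 × 8.075/100 ≈ 717.
Total lost output = 879 + 550 + 859 + 1041 + 717 = 4046 billion.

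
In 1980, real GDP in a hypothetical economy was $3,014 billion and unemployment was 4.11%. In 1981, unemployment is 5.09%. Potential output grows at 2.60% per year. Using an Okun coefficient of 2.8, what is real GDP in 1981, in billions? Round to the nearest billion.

Δu = 5.09 - 4.11 = 0.98 points.
Okun's law (growth form): g_Y = g_Y* - β × Δu = 2.60 - 2.8 × (0.98) = 2.6 - 2.744 = -0.144%.
Real GDP in the next year = 3014 × (1 - 0.144/100) = 3014 × 0.99856 ≈ 3010 billion.

$3,010 billion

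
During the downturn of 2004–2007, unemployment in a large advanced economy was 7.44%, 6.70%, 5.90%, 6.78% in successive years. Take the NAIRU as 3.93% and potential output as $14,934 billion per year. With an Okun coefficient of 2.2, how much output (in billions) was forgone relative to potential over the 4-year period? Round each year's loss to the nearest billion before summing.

Year 2004: gap = -2.2 × (7.44 - 3.93) = -7.722%, loss ≈ 14934 × 7.722/100 ≈ 1153.
Year 2005: gap = -2.2 × (6.7 - 3.93) = -6.094%, loss ≈ 14934 × 6.094/100 ≈ 910.
Year 2006: gap = -2.2 × (5.9 - 3.93) = -4.334%, loss ≈ 14934 × 4.334/100 ≈ 647.
Year 2007: gap = -2.2 × (6.78 - 3.93) = -6.27%, loss ≈ 14934 × 6.27/100 ≈ 936.
Total lost output = 1153 + 910 + 647 + 936 = 3646 billion.

$3,646 billion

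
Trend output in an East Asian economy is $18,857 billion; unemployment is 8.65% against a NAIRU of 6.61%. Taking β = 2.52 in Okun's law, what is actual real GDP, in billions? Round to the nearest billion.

Unemployment gap = 8.65 - 6.61 = 2.04 points, so the output gap is -2.52 × 2.04 = -5.1408%.
Actual GDP = 18857 × (1 - 5.1408/100) = 18857 × 0.948592 ≈ 17888 billion.

$17,888 billion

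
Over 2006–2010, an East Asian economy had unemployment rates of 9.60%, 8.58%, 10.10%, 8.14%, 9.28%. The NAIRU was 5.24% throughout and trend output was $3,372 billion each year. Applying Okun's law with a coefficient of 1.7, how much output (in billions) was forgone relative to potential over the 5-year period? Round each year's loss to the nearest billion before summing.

$1,118 billion

Year 2006: gap = -1.7 × (9.6 - 5.24) = -7.412%, loss ≈ 3372 × 7.412/100 ≈ 250.
Year 2007: gap = -1.7 × (8.58 - 5.24) = -5.678%, loss ≈ 3372 × 5.678/100 ≈ 191.
Year 2008: gap = -1.7 × (10.1 - 5.24) = -8.262%, loss ≈ 3372 × 8.262/100 ≈ 279.
Year 2009: gap = -1.7 × (8.14 - 5.24) = -4.93%, loss ≈ 3372 × 4.93/100 ≈ 166.
Year 2010: gap = -1.7 × (9.28 - 5.24) = -6.868%, loss ≈ 3372 × 6.868/100 ≈ 232.
Total lost output = 250 + 191 + 279 + 166 + 232 = 1118 billion.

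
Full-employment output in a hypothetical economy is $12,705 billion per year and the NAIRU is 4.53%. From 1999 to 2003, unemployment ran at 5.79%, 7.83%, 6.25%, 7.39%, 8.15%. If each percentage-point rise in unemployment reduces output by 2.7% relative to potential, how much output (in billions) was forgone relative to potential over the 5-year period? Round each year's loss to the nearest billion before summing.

Year 1999: gap = -2.7 × (5.79 - 4.53) = -3.402%, loss ≈ 12705 × 3.402/100 ≈ 432.
Year 2000: gap = -2.7 × (7.83 - 4.53) = -8.91%, loss ≈ 12705 × 8.91/100 ≈ 1132.
Year 2001: gap = -2.7 × (6.25 - 4.53) = -4.644%, loss ≈ 12705 × 4.644/100 ≈ 590.
Year 2002: gap = -2.7 × (7.39 - 4.53) = -7.722%, loss ≈ 12705 × 7.722/100 ≈ 981.
Year 2003: gap = -2.7 × (8.15 - 4.53) = -9.774%, loss ≈ 12705 × 9.774/100 ≈ 1242.
Total lost output = 432 + 1132 + 590 + 981 + 1242 = 4377 billion.

$4,377 billion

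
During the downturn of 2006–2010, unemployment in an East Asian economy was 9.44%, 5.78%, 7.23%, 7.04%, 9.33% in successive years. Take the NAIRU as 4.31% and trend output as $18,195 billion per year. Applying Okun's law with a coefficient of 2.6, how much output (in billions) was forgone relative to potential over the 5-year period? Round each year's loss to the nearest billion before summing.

$8,169 billion

Year 2006: gap = -2.6 × (9.44 - 4.31) = -13.338%, loss ≈ 18195 × 13.338/100 ≈ 2427.
Year 2007: gap = -2.6 × (5.78 - 4.31) = -3.822%, loss ≈ 18195 × 3.822/100 ≈ 695.
Year 2008: gap = -2.6 × (7.23 - 4.31) = -7.592%, loss ≈ 18195 × 7.592/100 ≈ 1381.
Year 2009: gap = -2.6 × (7.04 - 4.31) = -7.098%, loss ≈ 18195 × 7.098/100 ≈ 1291.
Year 2010: gap = -2.6 × (9.33 - 4.31) = -13.052%, loss ≈ 18195 × 13.052/100 ≈ 2375.
Total lost output = 2427 + 695 + 1381 + 1291 + 2375 = 8169 billion.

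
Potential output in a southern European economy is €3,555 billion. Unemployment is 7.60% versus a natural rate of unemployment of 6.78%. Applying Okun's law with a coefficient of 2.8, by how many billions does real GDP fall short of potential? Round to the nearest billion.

€82 billion

Output gap = -2.8 × (7.6 - 6.78) = -2.8 × 0.82 = -2.296%.
Actual GDP ≈ 3555 × 0.97704 ≈ 3473 billion, so the shortfall is 3555 - 3473 = 82 billion.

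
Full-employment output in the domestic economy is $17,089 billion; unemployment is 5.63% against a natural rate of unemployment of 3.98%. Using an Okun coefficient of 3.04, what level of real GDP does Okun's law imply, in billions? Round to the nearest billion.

$16,232 billion

Unemployment gap = 5.63 - 3.98 = 1.65 points, so the output gap is -3.04 × 1.65 = -5.016%.
Actual GDP = 17089 × (1 - 5.016/100) = 17089 × 0.94984 ≈ 16232 billion.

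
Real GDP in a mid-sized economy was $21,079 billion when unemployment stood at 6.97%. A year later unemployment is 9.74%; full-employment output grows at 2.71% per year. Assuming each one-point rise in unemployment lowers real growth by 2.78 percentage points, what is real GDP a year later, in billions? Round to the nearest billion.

$20,027 billion

Δu = 9.74 - 6.97 = 2.77 points.
Okun's law (growth form): g_Y = g_Y* - β × Δu = 2.71 - 2.78 × (2.77) = 2.71 - 7.7006 = -4.9906%.
Real GDP in the next year = 21079 × (1 - 4.9906/100) = 21079 × 0.950094 ≈ 20027 billion.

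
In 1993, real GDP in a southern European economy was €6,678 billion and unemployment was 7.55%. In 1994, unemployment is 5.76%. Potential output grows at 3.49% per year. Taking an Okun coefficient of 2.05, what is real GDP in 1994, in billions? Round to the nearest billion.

€7,156 billion

Δu = 5.76 - 7.55 = -1.79 points.
Okun's law (growth form): g_Y = g_Y* - β × Δu = 3.49 - 2.05 × (-1.79) = 3.49 + 3.6695 = 7.1595%.
Real GDP in the next year = 6678 × (1 + 7.1595/100) = 6678 × 1.071595 ≈ 7156 billion.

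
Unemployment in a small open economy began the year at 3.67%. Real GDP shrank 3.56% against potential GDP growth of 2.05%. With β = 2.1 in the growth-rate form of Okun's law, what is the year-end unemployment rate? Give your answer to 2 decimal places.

6.34%

Growth-rate Okun's law: g_Y = g_Y* - β × Δu, so Δu = (g_Y* - g_Y)/β.
Δu = (2.05 + 3.56)/2.1 = 5.61/2.1 = 2.67 percentage points.
Year-end unemployment = 3.67 + 2.67 = 6.34%.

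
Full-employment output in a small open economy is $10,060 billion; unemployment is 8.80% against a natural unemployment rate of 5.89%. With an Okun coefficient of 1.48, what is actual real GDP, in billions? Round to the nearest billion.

$9,627 billion

Unemployment gap = 8.8 - 5.89 = 2.91 points, so the output gap is -1.48 × 2.91 = -4.3068%.
Actual GDP = 10060 × (1 - 4.3068/100) = 10060 × 0.956932 ≈ 9627 billion.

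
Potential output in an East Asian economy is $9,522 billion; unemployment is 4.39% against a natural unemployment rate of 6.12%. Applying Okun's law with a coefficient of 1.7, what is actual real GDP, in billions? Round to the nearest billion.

$9,802 billion

Unemployment gap = 4.39 - 6.12 = -1.73 points, so the output gap is -1.7 × (-1.73) = 2.941%.
Actual GDP = 9522 × (1 + 2.941/100) = 9522 × 1.02941 ≈ 9802 billion.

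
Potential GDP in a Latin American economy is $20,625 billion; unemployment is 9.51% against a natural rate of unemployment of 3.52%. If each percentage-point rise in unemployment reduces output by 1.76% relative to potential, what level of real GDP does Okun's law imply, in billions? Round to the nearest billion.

Unemployment gap = 9.51 - 3.52 = 5.99 points, so the output gap is -1.76 × 5.99 = -10.5424%.
Actual GDP = 20625 × (1 - 10.5424/100) = 20625 × 0.894576 ≈ 18451 billion.

$18,451 billion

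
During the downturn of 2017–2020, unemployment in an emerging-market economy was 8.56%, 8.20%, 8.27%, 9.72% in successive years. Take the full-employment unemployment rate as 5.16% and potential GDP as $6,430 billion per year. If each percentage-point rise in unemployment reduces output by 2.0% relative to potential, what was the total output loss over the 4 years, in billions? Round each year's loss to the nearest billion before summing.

Year 2017: gap = -2.0 × (8.56 - 5.16) = -6.8%, loss ≈ 6430 × 6.8/100 ≈ 437.
Year 2018: gap = -2.0 × (8.2 - 5.16) = -6.08%, loss ≈ 6430 × 6.08/100 ≈ 391.
Year 2019: gap = -2.0 × (8.27 - 5.16) = -6.22%, loss ≈ 6430 × 6.22/100 ≈ 400.
Year 2020: gap = -2.0 × (9.72 - 5.16) = -9.12%, loss ≈ 6430 × 9.12/100 ≈ 586.
Total lost output = 437 + 391 + 400 + 586 = 1814 billion.

$1,814 billion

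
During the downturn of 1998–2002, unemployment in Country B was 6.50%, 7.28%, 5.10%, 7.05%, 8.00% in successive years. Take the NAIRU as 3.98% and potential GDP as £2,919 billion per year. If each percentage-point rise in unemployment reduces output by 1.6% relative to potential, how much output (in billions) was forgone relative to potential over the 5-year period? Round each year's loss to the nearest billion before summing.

Year 1998: gap = -1.6 × (6.5 - 3.98) = -4.032%, loss ≈ 2919 × 4.032/100 ≈ 118.
Year 1999: gap = -1.6 × (7.28 - 3.98) = -5.28%, loss ≈ 2919 × 5.28/100 ≈ 154.
Year 2000: gap = -1.6 × (5.1 - 3.98) = -1.792%, loss ≈ 2919 × 1.792/100 ≈ 52.
Year 2001: gap = -1.6 × (7.05 - 3.98) = -4.912%, loss ≈ 2919 × 4.912/100 ≈ 143.
Year 2002: gap = -1.6 × (8 - 3.98) = -6.432%, loss ≈ 2919 × 6.432/100 ≈ 188.
Total lost output = 118 + 154 + 52 + 143 + 188 = 655 billion.

£655 billion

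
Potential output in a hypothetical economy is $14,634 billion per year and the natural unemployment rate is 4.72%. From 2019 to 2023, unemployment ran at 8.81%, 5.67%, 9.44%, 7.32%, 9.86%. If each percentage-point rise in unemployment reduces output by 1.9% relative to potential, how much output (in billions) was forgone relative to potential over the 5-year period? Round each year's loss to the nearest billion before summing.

$4,865 billion

Year 2019: gap = -1.9 × (8.81 - 4.72) = -7.771%, loss ≈ 14634 × 7.771/100 ≈ 1137.
Year 2020: gap = -1.9 × (5.67 - 4.72) = -1.805%, loss ≈ 14634 × 1.805/100 ≈ 264.
Year 2021: gap = -1.9 × (9.44 - 4.72) = -8.968%, loss ≈ 14634 × 8.968/100 ≈ 1312.
Year 2022: gap = -1.9 × (7.32 - 4.72) = -4.94%, loss ≈ 14634 × 4.94/100 ≈ 723.
Year 2023: gap = -1.9 × (9.86 - 4.72) = -9.766%, loss ≈ 14634 × 9.766/100 ≈ 1429.
Total lost output = 1137 + 264 + 1312 + 723 + 1429 = 4865 billion.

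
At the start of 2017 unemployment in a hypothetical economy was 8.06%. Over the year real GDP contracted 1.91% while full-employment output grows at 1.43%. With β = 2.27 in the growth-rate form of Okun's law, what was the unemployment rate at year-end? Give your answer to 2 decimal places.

Growth-rate Okun's law: g_Y = g_Y* - β × Δu, so Δu = (g_Y* - g_Y)/β.
Δu = (1.43 + 1.91)/2.27 = 3.34/2.27 = 1.47 percentage points.
Year-end unemployment = 8.06 + 1.47 = 9.53%.

9.53%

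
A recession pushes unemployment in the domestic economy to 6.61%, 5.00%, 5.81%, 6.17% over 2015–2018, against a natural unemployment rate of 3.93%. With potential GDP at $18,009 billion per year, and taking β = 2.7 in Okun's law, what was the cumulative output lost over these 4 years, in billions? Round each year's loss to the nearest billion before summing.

$3,826 billion

Year 2015: gap = -2.7 × (6.61 - 3.93) = -7.236%, loss ≈ 18009 × 7.236/100 ≈ 1303.
Year 2016: gap = -2.7 × (5 - 3.93) = -2.889%, loss ≈ 18009 × 2.889/100 ≈ 520.
Year 2017: gap = -2.7 × (5.81 - 3.93) = -5.076%, loss ≈ 18009 × 5.076/100 ≈ 914.
Year 2018: gap = -2.7 × (6.17 - 3.93) = -6.048%, loss ≈ 18009 × 6.048/100 ≈ 1089.
Total lost output = 1303 + 520 + 914 + 1089 = 3826 billion.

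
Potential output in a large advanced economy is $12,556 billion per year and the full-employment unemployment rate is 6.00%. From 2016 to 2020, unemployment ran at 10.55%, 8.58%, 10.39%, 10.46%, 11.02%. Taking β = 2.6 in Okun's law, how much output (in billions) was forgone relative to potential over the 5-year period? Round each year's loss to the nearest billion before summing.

$6,855 billion

Year 2016: gap = -2.6 × (10.55 - 6) = -11.83%, loss ≈ 12556 × 11.83/100 ≈ 1485.
Year 2017: gap = -2.6 × (8.58 - 6) = -6.708%, loss ≈ 12556 × 6.708/100 ≈ 842.
Year 2018: gap = -2.6 × (10.39 - 6) = -11.414%, loss ≈ 12556 × 11.414/100 ≈ 1433.
Year 2019: gap = -2.6 × (10.46 - 6) = -11.596%, loss ≈ 12556 × 11.596/100 ≈ 1456.
Year 2020: gap = -2.6 × (11.02 - 6) = -13.052%, loss ≈ 12556 × 13.052/100 ≈ 1639.
Total lost output = 1485 + 842 + 1433 + 1456 + 1639 = 6855 billion.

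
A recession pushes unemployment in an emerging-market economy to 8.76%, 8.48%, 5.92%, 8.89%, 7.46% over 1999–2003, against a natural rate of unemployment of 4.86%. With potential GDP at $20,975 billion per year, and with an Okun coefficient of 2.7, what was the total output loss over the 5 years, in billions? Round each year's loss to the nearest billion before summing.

Year 1999: gap = -2.7 × (8.76 - 4.86) = -10.53%, loss ≈ 20975 × 10.53/100 ≈ 2209.
Year 2000: gap = -2.7 × (8.48 - 4.86) = -9.774%, loss ≈ 20975 × 9.774/100 ≈ 2050.
Year 2001: gap = -2.7 × (5.92 - 4.86) = -2.862%, loss ≈ 20975 × 2.862/100 ≈ 600.
Year 2002: gap = -2.7 × (8.89 - 4.86) = -10.881%, loss ≈ 20975 × 10.881/100 ≈ 2282.
Year 2003: gap = -2.7 × (7.46 - 4.86) = -7.02%, loss ≈ 20975 × 7.02/100 ≈ 1472.
Total lost output = 2209 + 2050 + 600 + 2282 + 1472 = 8613 billion.

$8,613 billion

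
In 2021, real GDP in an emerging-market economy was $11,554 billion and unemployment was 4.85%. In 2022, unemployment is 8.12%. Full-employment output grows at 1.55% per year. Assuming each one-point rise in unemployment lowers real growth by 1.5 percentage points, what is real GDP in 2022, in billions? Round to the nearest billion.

Δu = 8.12 - 4.85 = 3.27 points.
Okun's law (growth form): g_Y = g_Y* - β × Δu = 1.55 - 1.5 × (3.27) = 1.55 - 4.905 = -3.355%.
Real GDP in the next year = 11554 × (1 - 3.355/100) = 11554 × 0.96645 ≈ 11166 billion.

$11,166 billion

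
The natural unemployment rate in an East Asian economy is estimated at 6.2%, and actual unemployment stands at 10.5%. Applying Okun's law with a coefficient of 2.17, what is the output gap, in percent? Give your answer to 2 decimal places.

The unemployment gap is 10.5 - 6.2 = 4.3 percentage points.
Okun's law gives an output gap of -2.17 × 4.3 = -9.331%, i.e. 9.33% below potential.

-9.33%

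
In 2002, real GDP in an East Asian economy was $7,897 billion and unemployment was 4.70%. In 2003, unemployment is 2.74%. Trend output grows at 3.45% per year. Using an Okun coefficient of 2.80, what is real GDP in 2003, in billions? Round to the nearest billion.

Δu = 2.74 - 4.7 = -1.96 points.
Okun's law (growth form): g_Y = g_Y* - β × Δu = 3.45 - 2.80 × (-1.96) = 3.45 + 5.488 = 8.938%.
Real GDP in the next year = 7897 × (1 + 8.938/100) = 7897 × 1.08938 ≈ 8603 billion.

$8,603 billion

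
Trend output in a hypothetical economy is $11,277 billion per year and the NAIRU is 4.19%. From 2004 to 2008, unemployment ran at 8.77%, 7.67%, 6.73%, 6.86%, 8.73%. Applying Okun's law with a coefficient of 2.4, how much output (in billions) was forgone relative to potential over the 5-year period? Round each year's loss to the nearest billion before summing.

Year 2004: gap = -2.4 × (8.77 - 4.19) = -10.992%, loss ≈ 11277 × 10.992/100 ≈ 1240.
Year 2005: gap = -2.4 × (7.67 - 4.19) = -8.352%, loss ≈ 11277 × 8.352/100 ≈ 942.
Year 2006: gap = -2.4 × (6.73 - 4.19) = -6.096%, loss ≈ 11277 × 6.096/100 ≈ 687.
Year 2007: gap = -2.4 × (6.86 - 4.19) = -6.408%, loss ≈ 11277 × 6.408/100 ≈ 723.
Year 2008: gap = -2.4 × (8.73 - 4.19) = -10.896%, loss ≈ 11277 × 10.896/100 ≈ 1229.
Total lost output = 1240 + 942 + 687 + 723 + 1229 = 4821 billion.

$4,821 billion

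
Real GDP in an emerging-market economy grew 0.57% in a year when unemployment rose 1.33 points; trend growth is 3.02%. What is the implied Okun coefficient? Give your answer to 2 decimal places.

Growth form: g_Y = g_Y* - β × Δu, so β = (g_Y* - g_Y)/Δu.
β = (3.02 - 0.57)/1.33 = 2.45/1.33 = 1.84.

β ≈ 1.84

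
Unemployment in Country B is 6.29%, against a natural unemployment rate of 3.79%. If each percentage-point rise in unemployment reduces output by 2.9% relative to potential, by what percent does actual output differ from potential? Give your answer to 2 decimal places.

-7.25%

The unemployment gap is 6.29 - 3.79 = 2.5 percentage points.
Okun's law gives an output gap of -2.9 × 2.5 = -7.25%, i.e. 7.25% below potential.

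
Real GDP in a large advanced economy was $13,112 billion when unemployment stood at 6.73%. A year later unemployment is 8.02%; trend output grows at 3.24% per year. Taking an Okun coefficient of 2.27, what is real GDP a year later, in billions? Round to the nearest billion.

$13,153 billion

Δu = 8.02 - 6.73 = 1.29 points.
Okun's law (growth form): g_Y = g_Y* - β × Δu = 3.24 - 2.27 × (1.29) = 3.24 - 2.9283 = 0.3117%.
Real GDP in the next year = 13112 × (1 + 0.3117/100) = 13112 × 1.003117 ≈ 13153 billion.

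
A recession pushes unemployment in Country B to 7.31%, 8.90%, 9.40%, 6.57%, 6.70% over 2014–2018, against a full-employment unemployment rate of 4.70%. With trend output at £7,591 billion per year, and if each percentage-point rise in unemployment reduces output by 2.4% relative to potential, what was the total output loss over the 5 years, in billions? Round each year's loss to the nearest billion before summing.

£2,802 billion

Year 2014: gap = -2.4 × (7.31 - 4.7) = -6.264%, loss ≈ 7591 × 6.264/100 ≈ 476.
Year 2015: gap = -2.4 × (8.9 - 4.7) = -10.08%, loss ≈ 7591 × 10.08/100 ≈ 765.
Year 2016: gap = -2.4 × (9.4 - 4.7) = -11.28%, loss ≈ 7591 × 11.28/100 ≈ 856.
Year 2017: gap = -2.4 × (6.57 - 4.7) = -4.488%, loss ≈ 7591 × 4.488/100 ≈ 341.
Year 2018: gap = -2.4 × (6.7 - 4.7) = -4.8%, loss ≈ 7591 × 4.8/100 ≈ 364.
Total lost output = 476 + 765 + 856 + 341 + 364 = 2802 billion.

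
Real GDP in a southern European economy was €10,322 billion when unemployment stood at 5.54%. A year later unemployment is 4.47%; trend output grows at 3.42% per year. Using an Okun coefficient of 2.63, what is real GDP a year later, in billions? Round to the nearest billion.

Δu = 4.47 - 5.54 = -1.07 points.
Okun's law (growth form): g_Y = g_Y* - β × Δu = 3.42 - 2.63 × (-1.07) = 3.42 + 2.8141 = 6.2341%.
Real GDP in the next year = 10322 × (1 + 6.2341/100) = 10322 × 1.062341 ≈ 10965 billion.

€10,965 billion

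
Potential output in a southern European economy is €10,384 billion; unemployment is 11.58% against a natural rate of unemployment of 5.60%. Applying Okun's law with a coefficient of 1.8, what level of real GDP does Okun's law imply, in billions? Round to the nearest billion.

€9,266 billion

Unemployment gap = 11.58 - 5.6 = 5.98 points, so the output gap is -1.8 × 5.98 = -10.764%.
Actual GDP = 10384 × (1 - 10.764/100) = 10384 × 0.89236 ≈ 9266 billion.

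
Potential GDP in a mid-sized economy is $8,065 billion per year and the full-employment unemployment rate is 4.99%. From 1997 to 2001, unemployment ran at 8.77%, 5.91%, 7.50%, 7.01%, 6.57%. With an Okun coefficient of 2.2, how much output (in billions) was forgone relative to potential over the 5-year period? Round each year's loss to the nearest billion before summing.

$1,917 billion

Year 1997: gap = -2.2 × (8.77 - 4.99) = -8.316%, loss ≈ 8065 × 8.316/100 ≈ 671.
Year 1998: gap = -2.2 × (5.91 - 4.99) = -2.024%, loss ≈ 8065 × 2.024/100 ≈ 163.
Year 1999: gap = -2.2 × (7.5 - 4.99) = -5.522%, loss ≈ 8065 × 5.522/100 ≈ 445.
Year 2000: gap = -2.2 × (7.01 - 4.99) = -4.444%, loss ≈ 8065 × 4.444/100 ≈ 358.
Year 2001: gap = -2.2 × (6.57 - 4.99) = -3.476%, loss ≈ 8065 × 3.476/100 ≈ 280.
Total lost output = 671 + 163 + 445 + 358 + 280 = 1917 billion.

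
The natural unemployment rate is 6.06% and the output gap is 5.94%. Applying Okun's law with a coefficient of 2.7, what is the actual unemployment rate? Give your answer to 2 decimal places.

3.86%

From Okun's law, u - u* = -(output gap)/β = -(5.94)/2.7 = -2.2 points.
So u = 6.06 - 2.2 = 3.86%.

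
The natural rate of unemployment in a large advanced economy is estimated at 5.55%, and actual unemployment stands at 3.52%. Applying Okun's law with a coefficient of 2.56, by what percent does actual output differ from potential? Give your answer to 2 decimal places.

5.20%

The unemployment gap is 3.52 - 5.55 = -2.03 percentage points.
Okun's law gives an output gap of -2.56 × (-2.03) = 5.1968%, i.e. 5.20% above potential.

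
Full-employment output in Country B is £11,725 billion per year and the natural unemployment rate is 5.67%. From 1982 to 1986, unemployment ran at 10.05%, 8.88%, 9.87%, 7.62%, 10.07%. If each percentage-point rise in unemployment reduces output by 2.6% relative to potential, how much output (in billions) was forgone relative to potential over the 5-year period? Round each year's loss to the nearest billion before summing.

Year 1982: gap = -2.6 × (10.05 - 5.67) = -11.388%, loss ≈ 11725 × 11.388/100 ≈ 1335.
Year 1983: gap = -2.6 × (8.88 - 5.67) = -8.346%, loss ≈ 11725 × 8.346/100 ≈ 979.
Year 1984: gap = -2.6 × (9.87 - 5.67) = -10.92%, loss ≈ 11725 × 10.92/100 ≈ 1280.
Year 1985: gap = -2.6 × (7.62 - 5.67) = -5.07%, loss ≈ 11725 × 5.07/100 ≈ 594.
Year 1986: gap = -2.6 × (10.07 - 5.67) = -11.44%, loss ≈ 11725 × 11.44/100 ≈ 1341.
Total lost output = 1335 + 979 + 1280 + 594 + 1341 = 5529 billion.

£5,529 billion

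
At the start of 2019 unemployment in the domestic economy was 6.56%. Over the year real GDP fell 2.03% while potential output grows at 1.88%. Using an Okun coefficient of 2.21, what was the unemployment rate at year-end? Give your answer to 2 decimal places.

Growth-rate Okun's law: g_Y = g_Y* - β × Δu, so Δu = (g_Y* - g_Y)/β.
Δu = (1.88 + 2.03)/2.21 = 3.91/2.21 = 1.77 percentage points.
Year-end unemployment = 6.56 + 1.77 = 8.33%.

8.33%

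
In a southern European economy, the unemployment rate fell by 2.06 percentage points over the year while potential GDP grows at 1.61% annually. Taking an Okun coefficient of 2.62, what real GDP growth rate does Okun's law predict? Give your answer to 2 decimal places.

7.01%

Growth-rate Okun's law: g_Y = g_Y* - β × Δu.
g_Y = 1.61 - 2.62 × (-2.06) = 1.61 + 5.3972 = 7.0072%, i.e. 7.01% to 2 d.p.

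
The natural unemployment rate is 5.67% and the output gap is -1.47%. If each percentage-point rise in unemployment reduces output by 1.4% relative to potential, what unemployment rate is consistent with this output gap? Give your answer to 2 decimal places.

From Okun's law, u - u* = -(output gap)/β = -(-1.47)/1.4 = 1.05 points.
So u = 5.67 + 1.05 = 6.72%.

6.72%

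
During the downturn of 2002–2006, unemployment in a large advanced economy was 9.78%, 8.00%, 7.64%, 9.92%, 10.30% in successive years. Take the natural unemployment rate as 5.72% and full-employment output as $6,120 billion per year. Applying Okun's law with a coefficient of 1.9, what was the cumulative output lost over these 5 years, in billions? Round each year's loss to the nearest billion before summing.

Year 2002: gap = -1.9 × (9.78 - 5.72) = -7.714%, loss ≈ 6120 × 7.714/100 ≈ 472.
Year 2003: gap = -1.9 × (8 - 5.72) = -4.332%, loss ≈ 6120 × 4.332/100 ≈ 265.
Year 2004: gap = -1.9 × (7.64 - 5.72) = -3.648%, loss ≈ 6120 × 3.648/100 ≈ 223.
Year 2005: gap = -1.9 × (9.92 - 5.72) = -7.98%, loss ≈ 6120 × 7.98/100 ≈ 488.
Year 2006: gap = -1.9 × (10.3 - 5.72) = -8.702%, loss ≈ 6120 × 8.702/100 ≈ 533.
Total lost output = 472 + 265 + 223 + 488 + 533 = 1981 billion.

$1,981 billion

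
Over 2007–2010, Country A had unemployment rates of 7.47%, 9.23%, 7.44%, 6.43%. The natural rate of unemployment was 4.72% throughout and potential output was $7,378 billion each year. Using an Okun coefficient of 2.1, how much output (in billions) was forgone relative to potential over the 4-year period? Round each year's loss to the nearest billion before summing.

$1,811 billion

Year 2007: gap = -2.1 × (7.47 - 4.72) = -5.775%, loss ≈ 7378 × 5.775/100 ≈ 426.
Year 2008: gap = -2.1 × (9.23 - 4.72) = -9.471%, loss ≈ 7378 × 9.471/100 ≈ 699.
Year 2009: gap = -2.1 × (7.44 - 4.72) = -5.712%, loss ≈ 7378 × 5.712/100 ≈ 421.
Year 2010: gap = -2.1 × (6.43 - 4.72) = -3.591%, loss ≈ 7378 × 3.591/100 ≈ 265.
Total lost output = 426 + 699 + 421 + 265 = 1811 billion.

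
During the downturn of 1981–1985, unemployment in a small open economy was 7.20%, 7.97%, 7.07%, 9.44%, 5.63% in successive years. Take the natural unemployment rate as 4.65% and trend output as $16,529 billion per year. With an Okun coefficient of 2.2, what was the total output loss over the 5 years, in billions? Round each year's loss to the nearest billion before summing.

$5,112 billion

Year 1981: gap = -2.2 × (7.2 - 4.65) = -5.61%, loss ≈ 16529 × 5.61/100 ≈ 927.
Year 1982: gap = -2.2 × (7.97 - 4.65) = -7.304%, loss ≈ 16529 × 7.304/100 ≈ 1207.
Year 1983: gap = -2.2 × (7.07 - 4.65) = -5.324%, loss ≈ 16529 × 5.324/100 ≈ 880.
Year 1984: gap = -2.2 × (9.44 - 4.65) = -10.538%, loss ≈ 16529 × 10.538/100 ≈ 1742.
Year 1985: gap = -2.2 × (5.63 - 4.65) = -2.156%, loss ≈ 16529 × 2.156/100 ≈ 356.
Total lost output = 927 + 1207 + 880 + 1742 + 356 = 5112 billion.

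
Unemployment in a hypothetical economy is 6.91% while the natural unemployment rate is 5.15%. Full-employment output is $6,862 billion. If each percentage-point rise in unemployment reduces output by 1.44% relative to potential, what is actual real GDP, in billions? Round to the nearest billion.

$6,688 billion

Unemployment gap = 6.91 - 5.15 = 1.76 points, so the output gap is -1.44 × 1.76 = -2.5344%.
Actual GDP = 6862 × (1 - 2.5344/100) = 6862 × 0.974656 ≈ 6688 billion.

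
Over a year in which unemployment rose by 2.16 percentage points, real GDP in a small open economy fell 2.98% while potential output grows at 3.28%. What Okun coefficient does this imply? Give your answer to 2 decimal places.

Growth form: g_Y = g_Y* - β × Δu, so β = (g_Y* - g_Y)/Δu.
β = (3.28 + 2.98)/2.16 = 6.26/2.16 = 2.90.

β ≈ 2.90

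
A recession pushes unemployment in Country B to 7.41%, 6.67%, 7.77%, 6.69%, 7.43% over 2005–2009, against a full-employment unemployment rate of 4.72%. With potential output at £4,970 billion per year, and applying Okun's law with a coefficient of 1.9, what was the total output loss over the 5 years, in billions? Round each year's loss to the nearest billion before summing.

£1,168 billion

Year 2005: gap = -1.9 × (7.41 - 4.72) = -5.111%, loss ≈ 4970 × 5.111/100 ≈ 254.
Year 2006: gap = -1.9 × (6.67 - 4.72) = -3.705%, loss ≈ 4970 × 3.705/100 ≈ 184.
Year 2007: gap = -1.9 × (7.77 - 4.72) = -5.795%, loss ≈ 4970 × 5.795/100 ≈ 288.
Year 2008: gap = -1.9 × (6.69 - 4.72) = -3.743%, loss ≈ 4970 × 3.743/100 ≈ 186.
Year 2009: gap = -1.9 × (7.43 - 4.72) = -5.149%, loss ≈ 4970 × 5.149/100 ≈ 256.
Total lost output = 254 + 184 + 288 + 186 + 256 = 1168 billion.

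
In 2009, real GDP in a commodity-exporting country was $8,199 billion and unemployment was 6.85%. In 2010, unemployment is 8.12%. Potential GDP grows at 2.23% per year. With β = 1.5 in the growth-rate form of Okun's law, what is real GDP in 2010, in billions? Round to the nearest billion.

Δu = 8.12 - 6.85 = 1.27 points.
Okun's law (growth form): g_Y = g_Y* - β × Δu = 2.23 - 1.5 × (1.27) = 2.23 - 1.905 = 0.325%.
Real GDP in the next year = 8199 × (1 + 0.325/100) = 8199 × 1.00325 ≈ 8226 billion.

$8,226 billion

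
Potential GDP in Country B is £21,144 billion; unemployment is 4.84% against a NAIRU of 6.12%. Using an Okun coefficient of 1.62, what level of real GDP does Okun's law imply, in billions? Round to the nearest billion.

Unemployment gap = 4.84 - 6.12 = -1.28 points, so the output gap is -1.62 × (-1.28) = 2.0736%.
Actual GDP = 21144 × (1 + 2.0736/100) = 21144 × 1.020736 ≈ 21582 billion.

£21,582 billion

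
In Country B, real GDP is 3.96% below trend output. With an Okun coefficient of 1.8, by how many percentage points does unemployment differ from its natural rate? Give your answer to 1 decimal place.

2.2 percentage points

Okun's law: output gap = -β × (u - u*), so u - u* = -(output gap)/β.
u - u* = -(-3.96)/1.8 = 2.2 percentage points.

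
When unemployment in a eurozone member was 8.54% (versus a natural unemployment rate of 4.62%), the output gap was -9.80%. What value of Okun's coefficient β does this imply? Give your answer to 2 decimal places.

β ≈ 2.50

Okun's law: output gap = -β × (u - u*).
-9.80 = -β × (8.54 - 4.62) = -β × 3.92, so β = 9.8/3.92 = 2.50.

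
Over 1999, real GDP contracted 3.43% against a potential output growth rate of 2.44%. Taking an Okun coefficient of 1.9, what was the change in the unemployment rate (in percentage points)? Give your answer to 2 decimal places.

3.09 percentage points

Growth-rate Okun's law: g_Y = g_Y* - β × Δu, so Δu = (g_Y* - g_Y)/β.
Δu = (2.44 + 3.43)/1.9 = 5.87/1.9 = 3.09 percentage points.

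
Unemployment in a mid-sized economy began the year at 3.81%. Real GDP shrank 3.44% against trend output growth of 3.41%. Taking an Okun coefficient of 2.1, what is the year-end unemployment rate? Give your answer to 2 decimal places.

7.07%

Growth-rate Okun's law: g_Y = g_Y* - β × Δu, so Δu = (g_Y* - g_Y)/β.
Δu = (3.41 + 3.44)/2.1 = 6.85/2.1 = 3.26 percentage points.
Year-end unemployment = 3.81 + 3.26 = 7.07%.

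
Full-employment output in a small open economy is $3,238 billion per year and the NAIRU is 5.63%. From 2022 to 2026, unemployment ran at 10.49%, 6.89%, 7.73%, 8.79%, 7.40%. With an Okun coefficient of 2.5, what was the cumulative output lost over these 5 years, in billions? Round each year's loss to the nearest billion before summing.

Year 2022: gap = -2.5 × (10.49 - 5.63) = -12.15%, loss ≈ 3238 × 12.15/100 ≈ 393.
Year 2023: gap = -2.5 × (6.89 - 5.63) = -3.15%, loss ≈ 3238 × 3.15/100 ≈ 102.
Year 2024: gap = -2.5 × (7.73 - 5.63) = -5.25%, loss ≈ 3238 × 5.25/100 ≈ 170.
Year 2025: gap = -2.5 × (8.79 - 5.63) = -7.9%, loss ≈ 3238 × 7.9/100 ≈ 256.
Year 2026: gap = -2.5 × (7.4 - 5.63) = -4.425%, loss ≈ 3238 × 4.425/100 ≈ 143.
Total lost output = 393 + 102 + 170 + 256 + 143 = 1064 billion.

$1,064 billion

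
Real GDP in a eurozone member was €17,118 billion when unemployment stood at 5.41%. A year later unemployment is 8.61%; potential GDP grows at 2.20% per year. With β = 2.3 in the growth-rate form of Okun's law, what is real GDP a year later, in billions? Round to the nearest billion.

Δu = 8.61 - 5.41 = 3.2 points.
Okun's law (growth form): g_Y = g_Y* - β × Δu = 2.20 - 2.3 × (3.20) = 2.2 - 7.36 = -5.16%.
Real GDP in the next year = 17118 × (1 - 5.16/100) = 17118 × 0.9484 ≈ 16235 billion.

€16,235 billion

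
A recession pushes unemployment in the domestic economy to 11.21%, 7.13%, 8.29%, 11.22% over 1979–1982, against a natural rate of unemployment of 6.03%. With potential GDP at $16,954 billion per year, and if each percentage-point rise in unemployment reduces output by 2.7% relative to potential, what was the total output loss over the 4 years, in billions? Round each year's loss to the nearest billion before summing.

$6,286 billion

Year 1979: gap = -2.7 × (11.21 - 6.03) = -13.986%, loss ≈ 16954 × 13.986/100 ≈ 2371.
Year 1980: gap = -2.7 × (7.13 - 6.03) = -2.97%, loss ≈ 16954 × 2.97/100 ≈ 504.
Year 1981: gap = -2.7 × (8.29 - 6.03) = -6.102%, loss ≈ 16954 × 6.102/100 ≈ 1035.
Year 1982: gap = -2.7 × (11.22 - 6.03) = -14.013%, loss ≈ 16954 × 14.013/100 ≈ 2376.
Total lost output = 2371 + 504 + 1035 + 2376 = 6286 billion.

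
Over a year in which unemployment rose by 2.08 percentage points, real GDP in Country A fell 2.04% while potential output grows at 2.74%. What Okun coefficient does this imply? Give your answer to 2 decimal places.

β ≈ 2.30

Growth form: g_Y = g_Y* - β × Δu, so β = (g_Y* - g_Y)/Δu.
β = (2.74 + 2.04)/2.08 = 4.78/2.08 = 2.30.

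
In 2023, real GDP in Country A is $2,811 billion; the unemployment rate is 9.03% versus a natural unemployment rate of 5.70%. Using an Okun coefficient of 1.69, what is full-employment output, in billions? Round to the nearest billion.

$2,979 billion

Unemployment gap = 9.03 - 5.7 = 3.33 points, so output gap = -1.69 × 3.33 = -5.6277%.
Since Y = Y* × (1 + gap/100), Y* = 2811/0.943723 ≈ 2979 billion.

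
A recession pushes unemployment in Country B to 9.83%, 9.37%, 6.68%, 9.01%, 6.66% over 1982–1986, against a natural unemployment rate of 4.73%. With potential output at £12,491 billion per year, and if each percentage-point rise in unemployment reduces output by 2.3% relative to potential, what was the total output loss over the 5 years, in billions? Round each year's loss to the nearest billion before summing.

Year 1982: gap = -2.3 × (9.83 - 4.73) = -11.73%, loss ≈ 12491 × 11.73/100 ≈ 1465.
Year 1983: gap = -2.3 × (9.37 - 4.73) = -10.672%, loss ≈ 12491 × 10.672/100 ≈ 1333.
Year 1984: gap = -2.3 × (6.68 - 4.73) = -4.485%, loss ≈ 12491 × 4.485/100 ≈ 560.
Year 1985: gap = -2.3 × (9.01 - 4.73) = -9.844%, loss ≈ 12491 × 9.844/100 ≈ 1230.
Year 1986: gap = -2.3 × (6.66 - 4.73) = -4.439%, loss ≈ 12491 × 4.439/100 ≈ 554.
Total lost output = 1465 + 1333 + 560 + 1230 + 554 = 5142 billion.

£5,142 billion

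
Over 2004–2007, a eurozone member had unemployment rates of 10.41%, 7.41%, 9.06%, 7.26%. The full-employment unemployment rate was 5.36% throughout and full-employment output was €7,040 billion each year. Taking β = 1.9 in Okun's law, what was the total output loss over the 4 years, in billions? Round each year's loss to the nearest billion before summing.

Year 2004: gap = -1.9 × (10.41 - 5.36) = -9.595%, loss ≈ 7040 × 9.595/100 ≈ 675.
Year 2005: gap = -1.9 × (7.41 - 5.36) = -3.895%, loss ≈ 7040 × 3.895/100 ≈ 274.
Year 2006: gap = -1.9 × (9.06 - 5.36) = -7.03%, loss ≈ 7040 × 7.03/100 ≈ 495.
Year 2007: gap = -1.9 × (7.26 - 5.36) = -3.61%, loss ≈ 7040 × 3.61/100 ≈ 254.
Total lost output = 675 + 274 + 495 + 254 = 1698 billion.

€1,698 billion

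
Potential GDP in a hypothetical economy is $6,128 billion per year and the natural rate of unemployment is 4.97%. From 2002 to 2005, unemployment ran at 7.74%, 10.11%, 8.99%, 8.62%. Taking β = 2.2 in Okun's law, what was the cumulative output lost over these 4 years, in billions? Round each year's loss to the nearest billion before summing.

$2,100 billion

Year 2002: gap = -2.2 × (7.74 - 4.97) = -6.094%, loss ≈ 6128 × 6.094/100 ≈ 373.
Year 2003: gap = -2.2 × (10.11 - 4.97) = -11.308%, loss ≈ 6128 × 11.308/100 ≈ 693.
Year 2004: gap = -2.2 × (8.99 - 4.97) = -8.844%, loss ≈ 6128 × 8.844/100 ≈ 542.
Year 2005: gap = -2.2 × (8.62 - 4.97) = -8.03%, loss ≈ 6128 × 8.03/100 ≈ 492.
Total lost output = 373 + 693 + 542 + 492 = 2100 billion.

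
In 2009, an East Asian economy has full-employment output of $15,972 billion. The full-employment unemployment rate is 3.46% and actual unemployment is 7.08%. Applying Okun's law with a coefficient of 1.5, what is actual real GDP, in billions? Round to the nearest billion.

Unemployment gap = 7.08 - 3.46 = 3.62 points, so the output gap is -1.5 × 3.62 = -5.43%.
Actual GDP = 15972 × (1 - 5.43/100) = 15972 × 0.9457 ≈ 15105 billion.

$15,105 billion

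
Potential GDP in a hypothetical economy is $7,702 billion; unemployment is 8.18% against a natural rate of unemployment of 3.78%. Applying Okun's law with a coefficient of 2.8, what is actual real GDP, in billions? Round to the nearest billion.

Unemployment gap = 8.18 - 3.78 = 4.4 points, so the output gap is -2.8 × 4.4 = -12.32%.
Actual GDP = 7702 × (1 - 12.32/100) = 7702 × 0.8768 ≈ 6753 billion.

$6,753 billion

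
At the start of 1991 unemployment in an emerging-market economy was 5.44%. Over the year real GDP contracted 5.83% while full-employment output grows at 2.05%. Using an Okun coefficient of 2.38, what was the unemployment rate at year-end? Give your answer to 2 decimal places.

8.75%

Growth-rate Okun's law: g_Y = g_Y* - β × Δu, so Δu = (g_Y* - g_Y)/β.
Δu = (2.05 + 5.83)/2.38 = 7.88/2.38 = 3.31 percentage points.
Year-end unemployment = 5.44 + 3.31 = 8.75%.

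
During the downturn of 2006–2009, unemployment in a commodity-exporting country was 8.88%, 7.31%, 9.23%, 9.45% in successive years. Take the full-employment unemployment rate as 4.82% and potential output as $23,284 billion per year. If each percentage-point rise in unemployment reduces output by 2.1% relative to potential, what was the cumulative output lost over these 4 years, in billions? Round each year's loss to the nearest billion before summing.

Year 2006: gap = -2.1 × (8.88 - 4.82) = -8.526%, loss ≈ 23284 × 8.526/100 ≈ 1985.
Year 2007: gap = -2.1 × (7.31 - 4.82) = -5.229%, loss ≈ 23284 × 5.229/100 ≈ 1218.
Year 2008: gap = -2.1 × (9.23 - 4.82) = -9.261%, loss ≈ 23284 × 9.261/100 ≈ 2156.
Year 2009: gap = -2.1 × (9.45 - 4.82) = -9.723%, loss ≈ 23284 × 9.723/100 ≈ 2264.
Total lost output = 1985 + 1218 + 2156 + 2264 = 7623 billion.

$7,623 billion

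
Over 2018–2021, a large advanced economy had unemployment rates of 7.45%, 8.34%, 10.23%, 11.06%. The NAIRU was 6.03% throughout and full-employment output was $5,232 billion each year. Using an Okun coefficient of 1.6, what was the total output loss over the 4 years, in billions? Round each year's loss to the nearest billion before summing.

Year 2018: gap = -1.6 × (7.45 - 6.03) = -2.272%, loss ≈ 5232 × 2.272/100 ≈ 119.
Year 2019: gap = -1.6 × (8.34 - 6.03) = -3.696%, loss ≈ 5232 × 3.696/100 ≈ 193.
Year 2020: gap = -1.6 × (10.23 - 6.03) = -6.72%, loss ≈ 5232 × 6.72/100 ≈ 352.
Year 2021: gap = -1.6 × (11.06 - 6.03) = -8.048%, loss ≈ 5232 × 8.048/100 ≈ 421.
Total lost output = 119 + 193 + 352 + 421 = 1085 billion.

$1,085 billion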